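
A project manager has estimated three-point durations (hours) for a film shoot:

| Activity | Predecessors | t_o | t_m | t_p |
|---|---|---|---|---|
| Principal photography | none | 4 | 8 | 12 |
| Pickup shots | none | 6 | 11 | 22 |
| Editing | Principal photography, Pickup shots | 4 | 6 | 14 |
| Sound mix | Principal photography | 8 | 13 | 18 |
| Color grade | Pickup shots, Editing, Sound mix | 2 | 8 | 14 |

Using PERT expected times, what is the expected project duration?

te_Principal photography = (4 + 4·8 + 12)/6 = 48/6 = 8
te_Pickup shots = (6 + 4·11 + 22)/6 = 72/6 = 12
te_Editing = (4 + 4·6 + 14)/6 = 42/6 = 7
te_Sound mix = (8 + 4·13 + 18)/6 = 78/6 = 13
te_Color grade = (2 + 4·8 + 14)/6 = 48/6 = 8

Forward pass:
ES_Principal photography = 0; EF_Principal photography = 8
ES_Pickup shots = 0; EF_Pickup shots = 12
ES_Editing = max(EF_Principal photography=8, EF_Pickup shots=12) = 12; EF_Editing = 12+7 = 19
ES_Sound mix = 8; EF_Sound mix = 8+13 = 21
ES_Color grade = max(EF_Pickup shots=12, EF_Editing=19, EF_Sound mix=21) = 21; EF_Color grade = 21+8 = 29
Expected project duration μ = 29 hours. Critical path: Principal photography → Sound mix → Color grade.

29 hours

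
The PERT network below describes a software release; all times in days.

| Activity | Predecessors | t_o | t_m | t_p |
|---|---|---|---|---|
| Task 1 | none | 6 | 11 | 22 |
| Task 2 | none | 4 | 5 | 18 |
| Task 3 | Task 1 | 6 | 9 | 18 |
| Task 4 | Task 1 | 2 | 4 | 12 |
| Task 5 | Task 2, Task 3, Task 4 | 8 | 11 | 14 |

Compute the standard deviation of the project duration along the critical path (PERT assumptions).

te_Task 1 = (6 + 4·11 + 22)/6 = 72/6 = 12; σ²_Task 1 = ((22−6)/6)² = 7.111
te_Task 2 = (4 + 4·5 + 18)/6 = 42/6 = 7; σ²_Task 2 = ((18−4)/6)² = 5.444
te_Task 3 = (6 + 4·9 + 18)/6 = 60/6 = 10; σ²_Task 3 = ((18−6)/6)² = 4.000
te_Task 4 = (2 + 4·4 + 12)/6 = 30/6 = 5; σ²_Task 4 = ((12−2)/6)² = 2.778
te_Task 5 = (8 + 4·11 + 14)/6 = 66/6 = 11; σ²_Task 5 = ((14−8)/6)² = 1.000

Forward pass:
ES_Task 1 = 0; EF_Task 1 = 12
ES_Task 2 = 0; EF_Task 2 = 7
ES_Task 3 = 12; EF_Task 3 = 12+10 = 22
ES_Task 4 = 12; EF_Task 4 = 12+5 = 17
ES_Task 5 = max(EF_Task 2=7, EF_Task 3=22, EF_Task 4=17) = 22; EF_Task 5 = 22+11 = 33
Expected project duration μ = 33 days. Critical path: Task 1 → Task 3 → Task 5.

Variance along critical path = 7.111 + 4.000 + 1.000 = 12.111
σ = √12.111 = 3.480 days

3.48 days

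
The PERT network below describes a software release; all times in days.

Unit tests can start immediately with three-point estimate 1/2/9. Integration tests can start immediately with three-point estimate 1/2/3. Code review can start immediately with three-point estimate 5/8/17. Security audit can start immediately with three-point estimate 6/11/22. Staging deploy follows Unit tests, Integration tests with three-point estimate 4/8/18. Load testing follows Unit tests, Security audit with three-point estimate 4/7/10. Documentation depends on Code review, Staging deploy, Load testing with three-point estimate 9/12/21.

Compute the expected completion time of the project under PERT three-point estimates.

32 days

te_Unit tests = (1 + 4·2 + 9)/6 = 18/6 = 3
te_Integration tests = (1 + 4·2 + 3)/6 = 12/6 = 2
te_Code review = (5 + 4·8 + 17)/6 = 54/6 = 9
te_Security audit = (6 + 4·11 + 22)/6 = 72/6 = 12
te_Staging deploy = (4 + 4·8 + 18)/6 = 54/6 = 9
te_Load testing = (4 + 4·7 + 10)/6 = 42/6 = 7
te_Documentation = (9 + 4·12 + 21)/6 = 78/6 = 13

Forward pass:
ES_Unit tests = 0; EF_Unit tests = 3
ES_Integration tests = 0; EF_Integration tests = 2
ES_Code review = 0; EF_Code review = 9
ES_Security audit = 0; EF_Security audit = 12
ES_Staging deploy = max(EF_Unit tests=3, EF_Integration tests=2) = 3; EF_Staging deploy = 3+9 = 12
ES_Load testing = max(EF_Unit tests=3, EF_Security audit=12) = 12; EF_Load testing = 12+7 = 19
ES_Documentation = max(EF_Code review=9, EF_Staging deploy=12, EF_Load testing=19) = 19; EF_Documentation = 19+13 = 32
Expected project duration μ = 32 days. Critical path: Security audit → Load testing → Documentation.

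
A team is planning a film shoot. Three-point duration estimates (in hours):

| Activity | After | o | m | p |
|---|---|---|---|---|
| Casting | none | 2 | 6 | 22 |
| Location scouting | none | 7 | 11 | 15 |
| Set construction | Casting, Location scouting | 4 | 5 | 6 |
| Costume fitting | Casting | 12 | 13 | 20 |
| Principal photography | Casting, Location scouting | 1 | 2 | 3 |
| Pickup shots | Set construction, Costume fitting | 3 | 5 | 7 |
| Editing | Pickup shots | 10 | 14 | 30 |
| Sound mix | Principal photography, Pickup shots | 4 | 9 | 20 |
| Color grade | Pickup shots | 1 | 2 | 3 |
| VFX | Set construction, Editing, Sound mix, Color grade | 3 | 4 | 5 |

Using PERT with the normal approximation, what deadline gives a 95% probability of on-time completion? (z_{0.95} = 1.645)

te_Casting = (2 + 4·6 + 22)/6 = 48/6 = 8; σ²_Casting = ((22−2)/6)² = 11.111
te_Location scouting = (7 + 4·11 + 15)/6 = 66/6 = 11; σ²_Location scouting = ((15−7)/6)² = 1.778
te_Set construction = (4 + 4·5 + 6)/6 = 30/6 = 5; σ²_Set construction = ((6−4)/6)² = 0.111
te_Costume fitting = (12 + 4·13 + 20)/6 = 84/6 = 14; σ²_Costume fitting = ((20−12)/6)² = 1.778
te_Principal photography = (1 + 4·2 + 3)/6 = 12/6 = 2; σ²_Principal photography = ((3−1)/6)² = 0.111
te_Pickup shots = (3 + 4·5 + 7)/6 = 30/6 = 5; σ²_Pickup shots = ((7−3)/6)² = 0.444
te_Editing = (10 + 4·14 + 30)/6 = 96/6 = 16; σ²_Editing = ((30−10)/6)² = 11.111
te_Sound mix = (4 + 4·9 + 20)/6 = 60/6 = 10; σ²_Sound mix = ((20−4)/6)² = 7.111
te_Color grade = (1 + 4·2 + 3)/6 = 12/6 = 2; σ²_Color grade = ((3−1)/6)² = 0.111
te_VFX = (3 + 4·4 + 5)/6 = 24/6 = 4; σ²_VFX = ((5−3)/6)² = 0.111

Forward pass:
ES_Casting = 0; EF_Casting = 8
ES_Location scouting = 0; EF_Location scouting = 11
ES_Set construction = max(EF_Casting=8, EF_Location scouting=11) = 11; EF_Set construction = 11+5 = 16
ES_Costume fitting = 8; EF_Costume fitting = 8+14 = 22
ES_Principal photography = max(EF_Casting=8, EF_Location scouting=11) = 11; EF_Principal photography = 11+2 = 13
ES_Pickup shots = max(EF_Set construction=16, EF_Costume fitting=22) = 22; EF_Pickup shots = 22+5 = 27
ES_Editing = 27; EF_Editing = 27+16 = 43
ES_Sound mix = max(EF_Principal photography=13, EF_Pickup shots=27) = 27; EF_Sound mix = 27+10 = 37
ES_Color grade = 27; EF_Color grade = 27+2 = 29
ES_VFX = max(EF_Set construction=16, EF_Editing=43, EF_Sound mix=37, EF_Color grade=29) = 43; EF_VFX = 43+4 = 47
Expected project duration μ = 47 hours. Critical path: Casting → Costume fitting → Pickup shots → Editing → VFX.

Variance along critical path = 11.111 + 1.778 + 0.444 + 11.111 + 0.111 = 24.556; σ = 4.955 hours.
D = μ + z·σ = 47 + 1.645·4.955 = 55.2 hours

55.2 hours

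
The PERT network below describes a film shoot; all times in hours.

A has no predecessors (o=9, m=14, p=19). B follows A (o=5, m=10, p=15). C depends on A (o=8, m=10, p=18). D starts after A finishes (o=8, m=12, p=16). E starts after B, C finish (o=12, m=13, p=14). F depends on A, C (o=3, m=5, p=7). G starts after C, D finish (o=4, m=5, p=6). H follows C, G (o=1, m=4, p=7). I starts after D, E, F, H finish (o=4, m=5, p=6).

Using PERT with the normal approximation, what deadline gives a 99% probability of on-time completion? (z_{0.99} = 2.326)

te_A = (9 + 4·14 + 19)/6 = 84/6 = 14; σ²_A = ((19−9)/6)² = 2.778
te_B = (5 + 4·10 + 15)/6 = 60/6 = 10; σ²_B = ((15−5)/6)² = 2.778
te_C = (8 + 4·10 + 18)/6 = 66/6 = 11; σ²_C = ((18−8)/6)² = 2.778
te_D = (8 + 4·12 + 16)/6 = 72/6 = 12; σ²_D = ((16−8)/6)² = 1.778
te_E = (12 + 4·13 + 14)/6 = 78/6 = 13; σ²_E = ((14−12)/6)² = 0.111
te_F = (3 + 4·5 + 7)/6 = 30/6 = 5; σ²_F = ((7−3)/6)² = 0.444
te_G = (4 + 4·5 + 6)/6 = 30/6 = 5; σ²_G = ((6−4)/6)² = 0.111
te_H = (1 + 4·4 + 7)/6 = 24/6 = 4; σ²_H = ((7−1)/6)² = 1.000
te_I = (4 + 4·5 + 6)/6 = 30/6 = 5; σ²_I = ((6−4)/6)² = 0.111

Forward pass:
ES_A = 0; EF_A = 14
ES_B = 14; EF_B = 14+10 = 24
ES_C = 14; EF_C = 14+11 = 25
ES_D = 14; EF_D = 14+12 = 26
ES_E = max(EF_B=24, EF_C=25) = 25; EF_E = 25+13 = 38
ES_F = max(EF_A=14, EF_C=25) = 25; EF_F = 25+5 = 30
ES_G = max(EF_C=25, EF_D=26) = 26; EF_G = 26+5 = 31
ES_H = max(EF_C=25, EF_G=31) = 31; EF_H = 31+4 = 35
ES_I = max(EF_D=26, EF_E=38, EF_F=30, EF_H=35) = 38; EF_I = 38+5 = 43
Expected project duration μ = 43 hours. Critical path: A → C → E → I.

Variance along critical path = 2.778 + 2.778 + 0.111 + 0.111 = 5.778; σ = 2.404 hours.
D = μ + z·σ = 43 + 2.326·2.404 = 48.6 hours

48.6 hours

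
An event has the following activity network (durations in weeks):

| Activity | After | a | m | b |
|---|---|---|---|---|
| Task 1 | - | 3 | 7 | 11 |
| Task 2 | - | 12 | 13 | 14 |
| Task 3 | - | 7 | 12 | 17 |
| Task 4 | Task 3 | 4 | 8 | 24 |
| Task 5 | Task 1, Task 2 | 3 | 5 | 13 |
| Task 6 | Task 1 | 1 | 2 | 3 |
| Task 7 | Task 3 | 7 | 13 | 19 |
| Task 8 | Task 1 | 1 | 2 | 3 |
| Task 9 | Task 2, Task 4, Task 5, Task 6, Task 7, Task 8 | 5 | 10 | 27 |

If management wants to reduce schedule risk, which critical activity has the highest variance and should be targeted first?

Task 9

te_Task 1 = (3 + 4·7 + 11)/6 = 42/6 = 7; σ²_Task 1 = ((11−3)/6)² = 1.778
te_Task 2 = (12 + 4·13 + 14)/6 = 78/6 = 13; σ²_Task 2 = ((14−12)/6)² = 0.111
te_Task 3 = (7 + 4·12 + 17)/6 = 72/6 = 12; σ²_Task 3 = ((17−7)/6)² = 2.778
te_Task 4 = (4 + 4·8 + 24)/6 = 60/6 = 10; σ²_Task 4 = ((24−4)/6)² = 11.111
te_Task 5 = (3 + 4·5 + 13)/6 = 36/6 = 6; σ²_Task 5 = ((13−3)/6)² = 2.778
te_Task 6 = (1 + 4·2 + 3)/6 = 12/6 = 2; σ²_Task 6 = ((3−1)/6)² = 0.111
te_Task 7 = (7 + 4·13 + 19)/6 = 78/6 = 13; σ²_Task 7 = ((19−7)/6)² = 4.000
te_Task 8 = (1 + 4·2 + 3)/6 = 12/6 = 2; σ²_Task 8 = ((3−1)/6)² = 0.111
te_Task 9 = (5 + 4·10 + 27)/6 = 72/6 = 12; σ²_Task 9 = ((27−5)/6)² = 13.444

Forward pass:
ES_Task 1 = 0; EF_Task 1 = 7
ES_Task 2 = 0; EF_Task 2 = 13
ES_Task 3 = 0; EF_Task 3 = 12
ES_Task 4 = 12; EF_Task 4 = 12+10 = 22
ES_Task 5 = max(EF_Task 1=7, EF_Task 2=13) = 13; EF_Task 5 = 13+6 = 19
ES_Task 6 = 7; EF_Task 6 = 7+2 = 9
ES_Task 7 = 12; EF_Task 7 = 12+13 = 25
ES_Task 8 = 7; EF_Task 8 = 7+2 = 9
ES_Task 9 = max(EF_Task 2=13, EF_Task 4=22, EF_Task 5=19, EF_Task 6=9, EF_Task 7=25, EF_Task 8=9) = 25; EF_Task 9 = 25+12 = 37
Expected project duration μ = 37 weeks. Critical path: Task 3 → Task 7 → Task 9.

Variances on critical path: σ²_Task 3=2.778, σ²_Task 7=4.000, σ²_Task 9=13.444.
Largest is σ²_Task 9 = 13.444.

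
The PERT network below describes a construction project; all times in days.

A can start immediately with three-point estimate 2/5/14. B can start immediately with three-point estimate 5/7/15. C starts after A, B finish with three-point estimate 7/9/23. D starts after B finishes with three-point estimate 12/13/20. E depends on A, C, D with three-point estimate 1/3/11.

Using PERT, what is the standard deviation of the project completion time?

te_A = (2 + 4·5 + 14)/6 = 36/6 = 6; σ²_A = ((14−2)/6)² = 4.000
te_B = (5 + 4·7 + 15)/6 = 48/6 = 8; σ²_B = ((15−5)/6)² = 2.778
te_C = (7 + 4·9 + 23)/6 = 66/6 = 11; σ²_C = ((23−7)/6)² = 7.111
te_D = (12 + 4·13 + 20)/6 = 84/6 = 14; σ²_D = ((20−12)/6)² = 1.778
te_E = (1 + 4·3 + 11)/6 = 24/6 = 4; σ²_E = ((11−1)/6)² = 2.778

Forward pass:
ES_A = 0; EF_A = 6
ES_B = 0; EF_B = 8
ES_C = max(EF_A=6, EF_B=8) = 8; EF_C = 8+11 = 19
ES_D = 8; EF_D = 8+14 = 22
ES_E = max(EF_A=6, EF_C=19, EF_D=22) = 22; EF_E = 22+4 = 26
Expected project duration μ = 26 days. Critical path: B → D → E.

Variance along critical path = 2.778 + 1.778 + 2.778 = 7.333
σ = √7.333 = 2.708 days

2.71 days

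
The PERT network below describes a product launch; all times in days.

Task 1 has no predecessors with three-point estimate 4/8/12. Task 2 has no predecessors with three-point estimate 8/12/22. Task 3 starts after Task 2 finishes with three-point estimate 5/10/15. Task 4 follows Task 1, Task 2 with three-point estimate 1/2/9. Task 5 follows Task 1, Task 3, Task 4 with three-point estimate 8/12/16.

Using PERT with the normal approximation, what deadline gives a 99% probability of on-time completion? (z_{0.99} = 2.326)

te_Task 1 = (4 + 4·8 + 12)/6 = 48/6 = 8; σ²_Task 1 = ((12−4)/6)² = 1.778
te_Task 2 = (8 + 4·12 + 22)/6 = 78/6 = 13; σ²_Task 2 = ((22−8)/6)² = 5.444
te_Task 3 = (5 + 4·10 + 15)/6 = 60/6 = 10; σ²_Task 3 = ((15−5)/6)² = 2.778
te_Task 4 = (1 + 4·2 + 9)/6 = 18/6 = 3; σ²_Task 4 = ((9−1)/6)² = 1.778
te_Task 5 = (8 + 4·12 + 16)/6 = 72/6 = 12; σ²_Task 5 = ((16−8)/6)² = 1.778

Forward pass:
ES_Task 1 = 0; EF_Task 1 = 8
ES_Task 2 = 0; EF_Task 2 = 13
ES_Task 3 = 13; EF_Task 3 = 13+10 = 23
ES_Task 4 = max(EF_Task 1=8, EF_Task 2=13) = 13; EF_Task 4 = 13+3 = 16
ES_Task 5 = max(EF_Task 1=8, EF_Task 3=23, EF_Task 4=16) = 23; EF_Task 5 = 23+12 = 35
Expected project duration μ = 35 days. Critical path: Task 2 → Task 3 → Task 5.

Variance along critical path = 5.444 + 2.778 + 1.778 = 10.000; σ = 3.162 days.
D = μ + z·σ = 35 + 2.326·3.162 = 42.4 days

42.4 days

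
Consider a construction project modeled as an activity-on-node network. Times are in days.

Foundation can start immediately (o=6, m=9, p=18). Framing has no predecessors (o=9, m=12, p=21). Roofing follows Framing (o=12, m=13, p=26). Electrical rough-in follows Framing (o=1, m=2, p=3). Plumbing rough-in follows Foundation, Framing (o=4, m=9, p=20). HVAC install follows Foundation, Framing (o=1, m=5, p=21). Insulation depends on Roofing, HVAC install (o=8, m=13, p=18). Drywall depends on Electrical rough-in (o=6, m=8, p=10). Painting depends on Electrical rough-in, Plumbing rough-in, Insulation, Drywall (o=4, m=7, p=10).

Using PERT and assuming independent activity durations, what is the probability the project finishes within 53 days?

0.915

te_Foundation = (6 + 4·9 + 18)/6 = 60/6 = 10; σ²_Foundation = ((18−6)/6)² = 4.000
te_Framing = (9 + 4·12 + 21)/6 = 78/6 = 13; σ²_Framing = ((21−9)/6)² = 4.000
te_Roofing = (12 + 4·13 + 26)/6 = 90/6 = 15; σ²_Roofing = ((26−12)/6)² = 5.444
te_Electrical rough-in = (1 + 4·2 + 3)/6 = 12/6 = 2; σ²_Electrical rough-in = ((3−1)/6)² = 0.111
te_Plumbing rough-in = (4 + 4·9 + 20)/6 = 60/6 = 10; σ²_Plumbing rough-in = ((20−4)/6)² = 7.111
te_HVAC install = (1 + 4·5 + 21)/6 = 42/6 = 7; σ²_HVAC install = ((21−1)/6)² = 11.111
te_Insulation = (8 + 4·13 + 18)/6 = 78/6 = 13; σ²_Insulation = ((18−8)/6)² = 2.778
te_Drywall = (6 + 4·8 + 10)/6 = 48/6 = 8; σ²_Drywall = ((10−6)/6)² = 0.444
te_Painting = (4 + 4·7 + 10)/6 = 42/6 = 7; σ²_Painting = ((10−4)/6)² = 1.000

Forward pass:
ES_Foundation = 0; EF_Foundation = 10
ES_Framing = 0; EF_Framing = 13
ES_Roofing = 13; EF_Roofing = 13+15 = 28
ES_Electrical rough-in = 13; EF_Electrical rough-in = 13+2 = 15
ES_Plumbing rough-in = max(EF_Foundation=10, EF_Framing=13) = 13; EF_Plumbing rough-in = 13+10 = 23
ES_HVAC install = max(EF_Foundation=10, EF_Framing=13) = 13; EF_HVAC install = 13+7 = 20
ES_Insulation = max(EF_Roofing=28, EF_HVAC install=20) = 28; EF_Insulation = 28+13 = 41
ES_Drywall = 15; EF_Drywall = 15+8 = 23
ES_Painting = max(EF_Electrical rough-in=15, EF_Plumbing rough-in=23, EF_Insulation=41, EF_Drywall=23) = 41; EF_Painting = 41+7 = 48
Expected project duration μ = 48 days. Critical path: Framing → Roofing → Insulation → Painting.

Variance along critical path = 4.000 + 5.444 + 2.778 + 1.000 = 13.222; σ = √13.222 = 3.636 days.
Z = (53 − 48) / 3.636 = 1.375
P(T ≤ 53) = Φ(1.375) ≈ 0.915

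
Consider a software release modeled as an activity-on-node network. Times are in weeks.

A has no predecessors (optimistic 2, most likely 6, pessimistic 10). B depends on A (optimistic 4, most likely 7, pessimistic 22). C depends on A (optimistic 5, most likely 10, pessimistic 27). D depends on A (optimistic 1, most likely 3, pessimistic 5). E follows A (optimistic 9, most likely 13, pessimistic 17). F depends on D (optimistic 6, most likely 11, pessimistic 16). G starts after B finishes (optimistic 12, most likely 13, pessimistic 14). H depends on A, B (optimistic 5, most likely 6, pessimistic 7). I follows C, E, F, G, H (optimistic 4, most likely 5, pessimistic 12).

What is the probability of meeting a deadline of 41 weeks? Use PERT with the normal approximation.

te_A = (2 + 4·6 + 10)/6 = 36/6 = 6; σ²_A = ((10−2)/6)² = 1.778
te_B = (4 + 4·7 + 22)/6 = 54/6 = 9; σ²_B = ((22−4)/6)² = 9.000
te_C = (5 + 4·10 + 27)/6 = 72/6 = 12; σ²_C = ((27−5)/6)² = 13.444
te_D = (1 + 4·3 + 5)/6 = 18/6 = 3; σ²_D = ((5−1)/6)² = 0.444
te_E = (9 + 4·13 + 17)/6 = 78/6 = 13; σ²_E = ((17−9)/6)² = 1.778
te_F = (6 + 4·11 + 16)/6 = 66/6 = 11; σ²_F = ((16−6)/6)² = 2.778
te_G = (12 + 4·13 + 14)/6 = 78/6 = 13; σ²_G = ((14−12)/6)² = 0.111
te_H = (5 + 4·6 + 7)/6 = 36/6 = 6; σ²_H = ((7−5)/6)² = 0.111
te_I = (4 + 4·5 + 12)/6 = 36/6 = 6; σ²_I = ((12−4)/6)² = 1.778

Forward pass:
ES_A = 0; EF_A = 6
ES_B = 6; EF_B = 6+9 = 15
ES_C = 6; EF_C = 6+12 = 18
ES_D = 6; EF_D = 6+3 = 9
ES_E = 6; EF_E = 6+13 = 19
ES_F = 9; EF_F = 9+11 = 20
ES_G = 15; EF_G = 15+13 = 28
ES_H = max(EF_A=6, EF_B=15) = 15; EF_H = 15+6 = 21
ES_I = max(EF_C=18, EF_E=19, EF_F=20, EF_G=28, EF_H=21) = 28; EF_I = 28+6 = 34
Expected project duration μ = 34 weeks. Critical path: A → B → G → I.

Variance along critical path = 1.778 + 9.000 + 0.111 + 1.778 = 12.667; σ = √12.667 = 3.559 weeks.
Z = (41 − 34) / 3.559 = 1.967
P(T ≤ 41) = Φ(1.967) ≈ 0.975

0.975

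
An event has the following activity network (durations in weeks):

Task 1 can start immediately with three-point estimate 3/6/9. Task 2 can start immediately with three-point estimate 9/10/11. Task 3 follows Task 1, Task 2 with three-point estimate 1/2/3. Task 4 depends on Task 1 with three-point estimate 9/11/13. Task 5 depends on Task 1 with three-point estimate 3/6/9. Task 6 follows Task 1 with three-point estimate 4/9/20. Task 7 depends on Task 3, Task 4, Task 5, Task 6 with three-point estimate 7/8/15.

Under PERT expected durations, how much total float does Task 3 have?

5 weeks

te_Task 1 = (3 + 4·6 + 9)/6 = 36/6 = 6
te_Task 2 = (9 + 4·10 + 11)/6 = 60/6 = 10
te_Task 3 = (1 + 4·2 + 3)/6 = 12/6 = 2
te_Task 4 = (9 + 4·11 + 13)/6 = 66/6 = 11
te_Task 5 = (3 + 4·6 + 9)/6 = 36/6 = 6
te_Task 6 = (4 + 4·9 + 20)/6 = 60/6 = 10
te_Task 7 = (7 + 4·8 + 15)/6 = 54/6 = 9

Forward pass:
ES_Task 1 = 0; EF_Task 1 = 6
ES_Task 2 = 0; EF_Task 2 = 10
ES_Task 3 = max(EF_Task 1=6, EF_Task 2=10) = 10; EF_Task 3 = 10+2 = 12
ES_Task 4 = 6; EF_Task 4 = 6+11 = 17
ES_Task 5 = 6; EF_Task 5 = 6+6 = 12
ES_Task 6 = 6; EF_Task 6 = 6+10 = 16
ES_Task 7 = max(EF_Task 3=12, EF_Task 4=17, EF_Task 5=12, EF_Task 6=16) = 17; EF_Task 7 = 17+9 = 26
Expected project duration μ = 26 weeks. Critical path: Task 1 → Task 4 → Task 7.

Backward pass:
LF_Task 7 = 26; LS_Task 7 = 26−9 = 17
LF_Task 6 = LS_Task 7 = 17; LS_Task 6 = 17−10 = 7
LF_Task 5 = LS_Task 7 = 17; LS_Task 5 = 17−6 = 11
LF_Task 4 = LS_Task 7 = 17; LS_Task 4 = 17−11 = 6
LF_Task 3 = LS_Task 7 = 17; LS_Task 3 = 17−2 = 15
LF_Task 2 = LS_Task 3 = 15; LS_Task 2 = 15−10 = 5
LF_Task 1 = min(LS_Task 3=15, LS_Task 4=6, LS_Task 5=11, LS_Task 6=7) = 6; LS_Task 1 = 6−6 = 0
Slack_Task 3 = LS_Task 3 − ES_Task 3 = 15 − 10 = 5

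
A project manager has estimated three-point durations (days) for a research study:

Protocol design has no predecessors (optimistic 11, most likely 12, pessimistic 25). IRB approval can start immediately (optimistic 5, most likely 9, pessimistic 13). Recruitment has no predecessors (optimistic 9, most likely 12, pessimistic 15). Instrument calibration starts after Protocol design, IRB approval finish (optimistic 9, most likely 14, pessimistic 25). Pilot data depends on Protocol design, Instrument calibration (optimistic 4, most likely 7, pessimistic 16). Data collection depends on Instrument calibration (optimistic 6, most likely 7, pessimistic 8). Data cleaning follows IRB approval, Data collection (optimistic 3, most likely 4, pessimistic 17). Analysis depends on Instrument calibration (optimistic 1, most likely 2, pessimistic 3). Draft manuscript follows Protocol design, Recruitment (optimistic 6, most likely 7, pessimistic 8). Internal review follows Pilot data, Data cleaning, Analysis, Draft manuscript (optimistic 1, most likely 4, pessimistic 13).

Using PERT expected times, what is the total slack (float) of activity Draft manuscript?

te_Protocol design = (11 + 4·12 + 25)/6 = 84/6 = 14
te_IRB approval = (5 + 4·9 + 13)/6 = 54/6 = 9
te_Recruitment = (9 + 4·12 + 15)/6 = 72/6 = 12
te_Instrument calibration = (9 + 4·14 + 25)/6 = 90/6 = 15
te_Pilot data = (4 + 4·7 + 16)/6 = 48/6 = 8
te_Data collection = (6 + 4·7 + 8)/6 = 42/6 = 7
te_Data cleaning = (3 + 4·4 + 17)/6 = 36/6 = 6
te_Analysis = (1 + 4·2 + 3)/6 = 12/6 = 2
te_Draft manuscript = (6 + 4·7 + 8)/6 = 42/6 = 7
te_Internal review = (1 + 4·4 + 13)/6 = 30/6 = 5

Forward pass:
ES_Protocol design = 0; EF_Protocol design = 14
ES_IRB approval = 0; EF_IRB approval = 9
ES_Recruitment = 0; EF_Recruitment = 12
ES_Instrument calibration = max(EF_Protocol design=14, EF_IRB approval=9) = 14; EF_Instrument calibration = 14+15 = 29
ES_Pilot data = max(EF_Protocol design=14, EF_Instrument calibration=29) = 29; EF_Pilot data = 29+8 = 37
ES_Data collection = 29; EF_Data collection = 29+7 = 36
ES_Data cleaning = max(EF_IRB approval=9, EF_Data collection=36) = 36; EF_Data cleaning = 36+6 = 42
ES_Analysis = 29; EF_Analysis = 29+2 = 31
ES_Draft manuscript = max(EF_Protocol design=14, EF_Recruitment=12) = 14; EF_Draft manuscript = 14+7 = 21
ES_Internal review = max(EF_Pilot data=37, EF_Data cleaning=42, EF_Analysis=31, EF_Draft manuscript=21) = 42; EF_Internal review = 42+5 = 47
Expected project duration μ = 47 days. Critical path: Protocol design → Instrument calibration → Data collection → Data cleaning → Internal review.

Backward pass:
LF_Internal review = 47; LS_Internal review = 47−5 = 42
LF_Draft manuscript = LS_Internal review = 42; LS_Draft manuscript = 42−7 = 35
LF_Analysis = LS_Internal review = 42; LS_Analysis = 42−2 = 40
LF_Data cleaning = LS_Internal review = 42; LS_Data cleaning = 42−6 = 36
LF_Data collection = LS_Data cleaning = 36; LS_Data collection = 36−7 = 29
LF_Pilot data = LS_Internal review = 42; LS_Pilot data = 42−8 = 34
LF_Instrument calibration = min(LS_Pilot data=34, LS_Data collection=29, LS_Analysis=40) = 29; LS_Instrument calibration = 29−15 = 14
LF_Recruitment = LS_Draft manuscript = 35; LS_Recruitment = 35−12 = 23
LF_IRB approval = min(LS_Instrument calibration=14, LS_Data cleaning=36) = 14; LS_IRB approval = 14−9 = 5
LF_Protocol design = min(LS_Instrument calibration=14, LS_Pilot data=34, LS_Draft manuscript=35) = 14; LS_Protocol design = 14−14 = 0
Slack_Draft manuscript = LS_Draft manuscript − ES_Draft manuscript = 35 − 14 = 21

21 days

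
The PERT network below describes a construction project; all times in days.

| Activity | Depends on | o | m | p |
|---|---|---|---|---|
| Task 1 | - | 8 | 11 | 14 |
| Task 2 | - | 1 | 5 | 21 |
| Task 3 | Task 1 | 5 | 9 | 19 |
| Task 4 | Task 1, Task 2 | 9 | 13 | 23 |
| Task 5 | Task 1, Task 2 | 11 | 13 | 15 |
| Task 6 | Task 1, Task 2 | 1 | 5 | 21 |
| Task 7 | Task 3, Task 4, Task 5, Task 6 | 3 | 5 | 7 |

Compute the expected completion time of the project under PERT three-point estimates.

30 days

te_Task 1 = (8 + 4·11 + 14)/6 = 66/6 = 11
te_Task 2 = (1 + 4·5 + 21)/6 = 42/6 = 7
te_Task 3 = (5 + 4·9 + 19)/6 = 60/6 = 10
te_Task 4 = (9 + 4·13 + 23)/6 = 84/6 = 14
te_Task 5 = (11 + 4·13 + 15)/6 = 78/6 = 13
te_Task 6 = (1 + 4·5 + 21)/6 = 42/6 = 7
te_Task 7 = (3 + 4·5 + 7)/6 = 30/6 = 5

Forward pass:
ES_Task 1 = 0; EF_Task 1 = 11
ES_Task 2 = 0; EF_Task 2 = 7
ES_Task 3 = 11; EF_Task 3 = 11+10 = 21
ES_Task 4 = max(EF_Task 1=11, EF_Task 2=7) = 11; EF_Task 4 = 11+14 = 25
ES_Task 5 = max(EF_Task 1=11, EF_Task 2=7) = 11; EF_Task 5 = 11+13 = 24
ES_Task 6 = max(EF_Task 1=11, EF_Task 2=7) = 11; EF_Task 6 = 11+7 = 18
ES_Task 7 = max(EF_Task 3=21, EF_Task 4=25, EF_Task 5=24, EF_Task 6=18) = 25; EF_Task 7 = 25+5 = 30
Expected project duration μ = 30 days. Critical path: Task 1 → Task 4 → Task 7.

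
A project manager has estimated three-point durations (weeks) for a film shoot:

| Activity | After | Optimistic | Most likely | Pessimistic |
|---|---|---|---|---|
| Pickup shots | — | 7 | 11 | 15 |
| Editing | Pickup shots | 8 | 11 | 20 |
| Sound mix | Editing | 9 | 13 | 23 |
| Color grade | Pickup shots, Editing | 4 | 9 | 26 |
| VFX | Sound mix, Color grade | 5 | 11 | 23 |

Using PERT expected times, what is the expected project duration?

49 weeks

te_Pickup shots = (7 + 4·11 + 15)/6 = 66/6 = 11
te_Editing = (8 + 4·11 + 20)/6 = 72/6 = 12
te_Sound mix = (9 + 4·13 + 23)/6 = 84/6 = 14
te_Color grade = (4 + 4·9 + 26)/6 = 66/6 = 11
te_VFX = (5 + 4·11 + 23)/6 = 72/6 = 12

Forward pass:
ES_Pickup shots = 0; EF_Pickup shots = 11
ES_Editing = 11; EF_Editing = 11+12 = 23
ES_Sound mix = 23; EF_Sound mix = 23+14 = 37
ES_Color grade = max(EF_Pickup shots=11, EF_Editing=23) = 23; EF_Color grade = 23+11 = 34
ES_VFX = max(EF_Sound mix=37, EF_Color grade=34) = 37; EF_VFX = 37+12 = 49
Expected project duration μ = 49 weeks. Critical path: Pickup shots → Editing → Sound mix → VFX.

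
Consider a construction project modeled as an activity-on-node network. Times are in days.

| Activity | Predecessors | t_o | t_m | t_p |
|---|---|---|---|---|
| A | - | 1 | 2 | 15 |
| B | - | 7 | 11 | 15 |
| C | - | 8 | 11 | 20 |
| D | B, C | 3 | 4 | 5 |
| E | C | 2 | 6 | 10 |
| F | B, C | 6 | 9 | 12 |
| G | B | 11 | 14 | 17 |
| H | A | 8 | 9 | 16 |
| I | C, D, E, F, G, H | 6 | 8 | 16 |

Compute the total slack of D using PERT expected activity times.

te_A = (1 + 4·2 + 15)/6 = 24/6 = 4
te_B = (7 + 4·11 + 15)/6 = 66/6 = 11
te_C = (8 + 4·11 + 20)/6 = 72/6 = 12
te_D = (3 + 4·4 + 5)/6 = 24/6 = 4
te_E = (2 + 4·6 + 10)/6 = 36/6 = 6
te_F = (6 + 4·9 + 12)/6 = 54/6 = 9
te_G = (11 + 4·14 + 17)/6 = 84/6 = 14
te_H = (8 + 4·9 + 16)/6 = 60/6 = 10
te_I = (6 + 4·8 + 16)/6 = 54/6 = 9

Forward pass:
ES_A = 0; EF_A = 4
ES_B = 0; EF_B = 11
ES_C = 0; EF_C = 12
ES_D = max(EF_B=11, EF_C=12) = 12; EF_D = 12+4 = 16
ES_E = 12; EF_E = 12+6 = 18
ES_F = max(EF_B=11, EF_C=12) = 12; EF_F = 12+9 = 21
ES_G = 11; EF_G = 11+14 = 25
ES_H = 4; EF_H = 4+10 = 14
ES_I = max(EF_C=12, EF_D=16, EF_E=18, EF_F=21, EF_G=25, EF_H=14) = 25; EF_I = 25+9 = 34
Expected project duration μ = 34 days. Critical path: B → G → I.

Backward pass:
LF_I = 34; LS_I = 34−9 = 25
LF_H = LS_I = 25; LS_H = 25−10 = 15
LF_G = LS_I = 25; LS_G = 25−14 = 11
LF_F = LS_I = 25; LS_F = 25−9 = 16
LF_E = LS_I = 25; LS_E = 25−6 = 19
LF_D = LS_I = 25; LS_D = 25−4 = 21
LF_C = min(LS_D=21, LS_E=19, LS_F=16, LS_I=25) = 16; LS_C = 16−12 = 4
LF_B = min(LS_D=21, LS_F=16, LS_G=11) = 11; LS_B = 11−11 = 0
LF_A = LS_H = 15; LS_A = 15−4 = 11
Slack_D = LS_D − ES_D = 21 − 12 = 9

9 days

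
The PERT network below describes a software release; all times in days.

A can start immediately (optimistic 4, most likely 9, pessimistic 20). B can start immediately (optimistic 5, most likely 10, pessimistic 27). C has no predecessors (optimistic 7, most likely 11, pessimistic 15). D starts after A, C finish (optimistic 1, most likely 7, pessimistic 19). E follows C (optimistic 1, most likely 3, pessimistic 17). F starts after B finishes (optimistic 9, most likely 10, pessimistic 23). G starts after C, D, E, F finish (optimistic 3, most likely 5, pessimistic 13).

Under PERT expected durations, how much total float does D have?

5 days

te_A = (4 + 4·9 + 20)/6 = 60/6 = 10
te_B = (5 + 4·10 + 27)/6 = 72/6 = 12
te_C = (7 + 4·11 + 15)/6 = 66/6 = 11
te_D = (1 + 4·7 + 19)/6 = 48/6 = 8
te_E = (1 + 4·3 + 17)/6 = 30/6 = 5
te_F = (9 + 4·10 + 23)/6 = 72/6 = 12
te_G = (3 + 4·5 + 13)/6 = 36/6 = 6

Forward pass:
ES_A = 0; EF_A = 10
ES_B = 0; EF_B = 12
ES_C = 0; EF_C = 11
ES_D = max(EF_A=10, EF_C=11) = 11; EF_D = 11+8 = 19
ES_E = 11; EF_E = 11+5 = 16
ES_F = 12; EF_F = 12+12 = 24
ES_G = max(EF_C=11, EF_D=19, EF_E=16, EF_F=24) = 24; EF_G = 24+6 = 30
Expected project duration μ = 30 days. Critical path: B → F → G.

Backward pass:
LF_G = 30; LS_G = 30−6 = 24
LF_F = LS_G = 24; LS_F = 24−12 = 12
LF_E = LS_G = 24; LS_E = 24−5 = 19
LF_D = LS_G = 24; LS_D = 24−8 = 16
LF_C = min(LS_D=16, LS_E=19, LS_G=24) = 16; LS_C = 16−11 = 5
LF_B = LS_F = 12; LS_B = 12−12 = 0
LF_A = LS_D = 16; LS_A = 16−10 = 6
Slack_D = LS_D − ES_D = 16 − 11 = 5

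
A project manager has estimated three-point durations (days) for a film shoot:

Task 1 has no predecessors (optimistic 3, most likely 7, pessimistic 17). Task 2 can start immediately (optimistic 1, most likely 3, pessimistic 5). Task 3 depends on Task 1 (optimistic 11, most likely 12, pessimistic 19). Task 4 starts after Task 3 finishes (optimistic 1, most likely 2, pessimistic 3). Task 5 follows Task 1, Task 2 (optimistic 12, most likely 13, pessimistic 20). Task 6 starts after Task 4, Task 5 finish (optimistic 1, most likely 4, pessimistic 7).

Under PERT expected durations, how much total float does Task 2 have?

te_Task 1 = (3 + 4·7 + 17)/6 = 48/6 = 8
te_Task 2 = (1 + 4·3 + 5)/6 = 18/6 = 3
te_Task 3 = (11 + 4·12 + 19)/6 = 78/6 = 13
te_Task 4 = (1 + 4·2 + 3)/6 = 12/6 = 2
te_Task 5 = (12 + 4·13 + 20)/6 = 84/6 = 14
te_Task 6 = (1 + 4·4 + 7)/6 = 24/6 = 4

Forward pass:
ES_Task 1 = 0; EF_Task 1 = 8
ES_Task 2 = 0; EF_Task 2 = 3
ES_Task 3 = 8; EF_Task 3 = 8+13 = 21
ES_Task 4 = 21; EF_Task 4 = 21+2 = 23
ES_Task 5 = max(EF_Task 1=8, EF_Task 2=3) = 8; EF_Task 5 = 8+14 = 22
ES_Task 6 = max(EF_Task 4=23, EF_Task 5=22) = 23; EF_Task 6 = 23+4 = 27
Expected project duration μ = 27 days. Critical path: Task 1 → Task 3 → Task 4 → Task 6.

Backward pass:
LF_Task 6 = 27; LS_Task 6 = 27−4 = 23
LF_Task 5 = LS_Task 6 = 23; LS_Task 5 = 23−14 = 9
LF_Task 4 = LS_Task 6 = 23; LS_Task 4 = 23−2 = 21
LF_Task 3 = LS_Task 4 = 21; LS_Task 3 = 21−13 = 8
LF_Task 2 = LS_Task 5 = 9; LS_Task 2 = 9−3 = 6
LF_Task 1 = min(LS_Task 3=8, LS_Task 5=9) = 8; LS_Task 1 = 8−8 = 0
Slack_Task 2 = LS_Task 2 − ES_Task 2 = 6 − 0 = 6

6 days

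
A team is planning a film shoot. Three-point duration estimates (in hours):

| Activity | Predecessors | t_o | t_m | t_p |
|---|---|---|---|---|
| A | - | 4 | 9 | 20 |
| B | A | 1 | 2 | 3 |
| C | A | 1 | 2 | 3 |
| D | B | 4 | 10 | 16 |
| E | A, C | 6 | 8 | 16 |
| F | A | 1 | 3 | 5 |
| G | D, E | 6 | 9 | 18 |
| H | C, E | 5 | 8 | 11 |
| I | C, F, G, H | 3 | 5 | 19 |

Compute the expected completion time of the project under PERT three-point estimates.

39 hours

te_A = (4 + 4·9 + 20)/6 = 60/6 = 10
te_B = (1 + 4·2 + 3)/6 = 12/6 = 2
te_C = (1 + 4·2 + 3)/6 = 12/6 = 2
te_D = (4 + 4·10 + 16)/6 = 60/6 = 10
te_E = (6 + 4·8 + 16)/6 = 54/6 = 9
te_F = (1 + 4·3 + 5)/6 = 18/6 = 3
te_G = (6 + 4·9 + 18)/6 = 60/6 = 10
te_H = (5 + 4·8 + 11)/6 = 48/6 = 8
te_I = (3 + 4·5 + 19)/6 = 42/6 = 7

Forward pass:
ES_A = 0; EF_A = 10
ES_B = 10; EF_B = 10+2 = 12
ES_C = 10; EF_C = 10+2 = 12
ES_D = 12; EF_D = 12+10 = 22
ES_E = max(EF_A=10, EF_C=12) = 12; EF_E = 12+9 = 21
ES_F = 10; EF_F = 10+3 = 13
ES_G = max(EF_D=22, EF_E=21) = 22; EF_G = 22+10 = 32
ES_H = max(EF_C=12, EF_E=21) = 21; EF_H = 21+8 = 29
ES_I = max(EF_C=12, EF_F=13, EF_G=32, EF_H=29) = 32; EF_I = 32+7 = 39
Expected project duration μ = 39 hours. Critical path: A → B → D → G → I.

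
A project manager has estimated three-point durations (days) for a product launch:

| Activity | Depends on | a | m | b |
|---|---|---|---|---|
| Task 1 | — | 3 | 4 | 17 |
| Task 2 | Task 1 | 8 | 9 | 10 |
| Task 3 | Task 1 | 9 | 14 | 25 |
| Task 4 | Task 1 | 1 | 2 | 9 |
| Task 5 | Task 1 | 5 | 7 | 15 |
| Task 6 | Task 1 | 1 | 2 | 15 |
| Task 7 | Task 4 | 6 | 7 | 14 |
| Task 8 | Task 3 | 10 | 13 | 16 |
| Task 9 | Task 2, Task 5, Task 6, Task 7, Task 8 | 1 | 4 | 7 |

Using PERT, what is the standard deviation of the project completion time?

te_Task 1 = (3 + 4·4 + 17)/6 = 36/6 = 6; σ²_Task 1 = ((17−3)/6)² = 5.444
te_Task 2 = (8 + 4·9 + 10)/6 = 54/6 = 9; σ²_Task 2 = ((10−8)/6)² = 0.111
te_Task 3 = (9 + 4·14 + 25)/6 = 90/6 = 15; σ²_Task 3 = ((25−9)/6)² = 7.111
te_Task 4 = (1 + 4·2 + 9)/6 = 18/6 = 3; σ²_Task 4 = ((9−1)/6)² = 1.778
te_Task 5 = (5 + 4·7 + 15)/6 = 48/6 = 8; σ²_Task 5 = ((15−5)/6)² = 2.778
te_Task 6 = (1 + 4·2 + 15)/6 = 24/6 = 4; σ²_Task 6 = ((15−1)/6)² = 5.444
te_Task 7 = (6 + 4·7 + 14)/6 = 48/6 = 8; σ²_Task 7 = ((14−6)/6)² = 1.778
te_Task 8 = (10 + 4·13 + 16)/6 = 78/6 = 13; σ²_Task 8 = ((16−10)/6)² = 1.000
te_Task 9 = (1 + 4·4 + 7)/6 = 24/6 = 4; σ²_Task 9 = ((7−1)/6)² = 1.000

Forward pass:
ES_Task 1 = 0; EF_Task 1 = 6
ES_Task 2 = 6; EF_Task 2 = 6+9 = 15
ES_Task 3 = 6; EF_Task 3 = 6+15 = 21
ES_Task 4 = 6; EF_Task 4 = 6+3 = 9
ES_Task 5 = 6; EF_Task 5 = 6+8 = 14
ES_Task 6 = 6; EF_Task 6 = 6+4 = 10
ES_Task 7 = 9; EF_Task 7 = 9+8 = 17
ES_Task 8 = 21; EF_Task 8 = 21+13 = 34
ES_Task 9 = max(EF_Task 2=15, EF_Task 5=14, EF_Task 6=10, EF_Task 7=17, EF_Task 8=34) = 34; EF_Task 9 = 34+4 = 38
Expected project duration μ = 38 days. Critical path: Task 1 → Task 3 → Task 8 → Task 9.

Variance along critical path = 5.444 + 7.111 + 1.000 + 1.000 = 14.556
σ = √14.556 = 3.815 days

3.82 days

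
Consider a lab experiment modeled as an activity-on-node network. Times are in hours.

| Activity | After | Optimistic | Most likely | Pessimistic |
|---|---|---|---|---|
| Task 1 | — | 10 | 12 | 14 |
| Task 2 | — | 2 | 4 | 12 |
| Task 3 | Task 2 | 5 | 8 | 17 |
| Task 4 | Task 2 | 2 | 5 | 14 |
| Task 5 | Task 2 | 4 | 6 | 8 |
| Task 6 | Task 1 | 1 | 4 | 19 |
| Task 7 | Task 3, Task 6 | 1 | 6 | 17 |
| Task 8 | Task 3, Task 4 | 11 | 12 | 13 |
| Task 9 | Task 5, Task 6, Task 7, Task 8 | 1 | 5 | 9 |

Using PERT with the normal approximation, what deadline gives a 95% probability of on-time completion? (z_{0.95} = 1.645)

35.8 hours

te_Task 1 = (10 + 4·12 + 14)/6 = 72/6 = 12; σ²_Task 1 = ((14−10)/6)² = 0.444
te_Task 2 = (2 + 4·4 + 12)/6 = 30/6 = 5; σ²_Task 2 = ((12−2)/6)² = 2.778
te_Task 3 = (5 + 4·8 + 17)/6 = 54/6 = 9; σ²_Task 3 = ((17−5)/6)² = 4.000
te_Task 4 = (2 + 4·5 + 14)/6 = 36/6 = 6; σ²_Task 4 = ((14−2)/6)² = 4.000
te_Task 5 = (4 + 4·6 + 8)/6 = 36/6 = 6; σ²_Task 5 = ((8−4)/6)² = 0.444
te_Task 6 = (1 + 4·4 + 19)/6 = 36/6 = 6; σ²_Task 6 = ((19−1)/6)² = 9.000
te_Task 7 = (1 + 4·6 + 17)/6 = 42/6 = 7; σ²_Task 7 = ((17−1)/6)² = 7.111
te_Task 8 = (11 + 4·12 + 13)/6 = 72/6 = 12; σ²_Task 8 = ((13−11)/6)² = 0.111
te_Task 9 = (1 + 4·5 + 9)/6 = 30/6 = 5; σ²_Task 9 = ((9−1)/6)² = 1.778

Forward pass:
ES_Task 1 = 0; EF_Task 1 = 12
ES_Task 2 = 0; EF_Task 2 = 5
ES_Task 3 = 5; EF_Task 3 = 5+9 = 14
ES_Task 4 = 5; EF_Task 4 = 5+6 = 11
ES_Task 5 = 5; EF_Task 5 = 5+6 = 11
ES_Task 6 = 12; EF_Task 6 = 12+6 = 18
ES_Task 7 = max(EF_Task 3=14, EF_Task 6=18) = 18; EF_Task 7 = 18+7 = 25
ES_Task 8 = max(EF_Task 3=14, EF_Task 4=11) = 14; EF_Task 8 = 14+12 = 26
ES_Task 9 = max(EF_Task 5=11, EF_Task 6=18, EF_Task 7=25, EF_Task 8=26) = 26; EF_Task 9 = 26+5 = 31
Expected project duration μ = 31 hours. Critical path: Task 2 → Task 3 → Task 8 → Task 9.

Variance along critical path = 2.778 + 4.000 + 0.111 + 1.778 = 8.667; σ = 2.944 hours.
D = μ + z·σ = 31 + 1.645·2.944 = 35.8 hours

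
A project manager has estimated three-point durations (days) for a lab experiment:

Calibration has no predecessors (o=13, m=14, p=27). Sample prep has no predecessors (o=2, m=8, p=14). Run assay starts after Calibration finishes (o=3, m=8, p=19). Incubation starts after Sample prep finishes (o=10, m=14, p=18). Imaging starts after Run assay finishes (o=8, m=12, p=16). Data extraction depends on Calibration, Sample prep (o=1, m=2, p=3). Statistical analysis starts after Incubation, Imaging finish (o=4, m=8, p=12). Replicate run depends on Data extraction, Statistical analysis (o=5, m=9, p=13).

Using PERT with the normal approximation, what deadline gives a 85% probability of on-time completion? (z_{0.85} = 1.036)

te_Calibration = (13 + 4·14 + 27)/6 = 96/6 = 16; σ²_Calibration = ((27−13)/6)² = 5.444
te_Sample prep = (2 + 4·8 + 14)/6 = 48/6 = 8; σ²_Sample prep = ((14−2)/6)² = 4.000
te_Run assay = (3 + 4·8 + 19)/6 = 54/6 = 9; σ²_Run assay = ((19−3)/6)² = 7.111
te_Incubation = (10 + 4·14 + 18)/6 = 84/6 = 14; σ²_Incubation = ((18−10)/6)² = 1.778
te_Imaging = (8 + 4·12 + 16)/6 = 72/6 = 12; σ²_Imaging = ((16−8)/6)² = 1.778
te_Data extraction = (1 + 4·2 + 3)/6 = 12/6 = 2; σ²_Data extraction = ((3−1)/6)² = 0.111
te_Statistical analysis = (4 + 4·8 + 12)/6 = 48/6 = 8; σ²_Statistical analysis = ((12−4)/6)² = 1.778
te_Replicate run = (5 + 4·9 + 13)/6 = 54/6 = 9; σ²_Replicate run = ((13−5)/6)² = 1.778

Forward pass:
ES_Calibration = 0; EF_Calibration = 16
ES_Sample prep = 0; EF_Sample prep = 8
ES_Run assay = 16; EF_Run assay = 16+9 = 25
ES_Incubation = 8; EF_Incubation = 8+14 = 22
ES_Imaging = 25; EF_Imaging = 25+12 = 37
ES_Data extraction = max(EF_Calibration=16, EF_Sample prep=8) = 16; EF_Data extraction = 16+2 = 18
ES_Statistical analysis = max(EF_Incubation=22, EF_Imaging=37) = 37; EF_Statistical analysis = 37+8 = 45
ES_Replicate run = max(EF_Data extraction=18, EF_Statistical analysis=45) = 45; EF_Replicate run = 45+9 = 54
Expected project duration μ = 54 days. Critical path: Calibration → Run assay → Imaging → Statistical analysis → Replicate run.

Variance along critical path = 5.444 + 7.111 + 1.778 + 1.778 + 1.778 = 17.889; σ = 4.230 days.
D = μ + z·σ = 54 + 1.036·4.230 = 58.4 days

58.4 days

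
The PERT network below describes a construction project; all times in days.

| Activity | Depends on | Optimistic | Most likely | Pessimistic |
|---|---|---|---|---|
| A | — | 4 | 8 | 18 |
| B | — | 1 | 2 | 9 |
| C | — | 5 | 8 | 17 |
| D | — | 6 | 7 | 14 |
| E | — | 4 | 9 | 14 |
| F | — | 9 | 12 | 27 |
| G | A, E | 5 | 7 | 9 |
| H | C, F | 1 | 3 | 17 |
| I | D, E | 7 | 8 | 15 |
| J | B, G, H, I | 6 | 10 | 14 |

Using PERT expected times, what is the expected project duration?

29 days

te_A = (4 + 4·8 + 18)/6 = 54/6 = 9
te_B = (1 + 4·2 + 9)/6 = 18/6 = 3
te_C = (5 + 4·8 + 17)/6 = 54/6 = 9
te_D = (6 + 4·7 + 14)/6 = 48/6 = 8
te_E = (4 + 4·9 + 14)/6 = 54/6 = 9
te_F = (9 + 4·12 + 27)/6 = 84/6 = 14
te_G = (5 + 4·7 + 9)/6 = 42/6 = 7
te_H = (1 + 4·3 + 17)/6 = 30/6 = 5
te_I = (7 + 4·8 + 15)/6 = 54/6 = 9
te_J = (6 + 4·10 + 14)/6 = 60/6 = 10

Forward pass:
ES_A = 0; EF_A = 9
ES_B = 0; EF_B = 3
ES_C = 0; EF_C = 9
ES_D = 0; EF_D = 8
ES_E = 0; EF_E = 9
ES_F = 0; EF_F = 14
ES_G = max(EF_A=9, EF_E=9) = 9; EF_G = 9+7 = 16
ES_H = max(EF_C=9, EF_F=14) = 14; EF_H = 14+5 = 19
ES_I = max(EF_D=8, EF_E=9) = 9; EF_I = 9+9 = 18
ES_J = max(EF_B=3, EF_G=16, EF_H=19, EF_I=18) = 19; EF_J = 19+10 = 29
Expected project duration μ = 29 days. Critical path: F → H → J.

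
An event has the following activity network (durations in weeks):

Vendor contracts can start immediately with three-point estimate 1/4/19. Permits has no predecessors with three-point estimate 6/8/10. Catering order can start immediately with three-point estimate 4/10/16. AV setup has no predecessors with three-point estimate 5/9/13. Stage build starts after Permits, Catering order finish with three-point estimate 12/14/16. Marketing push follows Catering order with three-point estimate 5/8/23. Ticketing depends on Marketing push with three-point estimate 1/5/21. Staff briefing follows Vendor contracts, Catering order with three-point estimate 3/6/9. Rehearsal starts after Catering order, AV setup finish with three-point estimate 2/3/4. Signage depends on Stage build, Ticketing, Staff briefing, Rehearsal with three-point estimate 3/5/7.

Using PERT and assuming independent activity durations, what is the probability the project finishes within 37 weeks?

te_Vendor contracts = (1 + 4·4 + 19)/6 = 36/6 = 6; σ²_Vendor contracts = ((19−1)/6)² = 9.000
te_Permits = (6 + 4·8 + 10)/6 = 48/6 = 8; σ²_Permits = ((10−6)/6)² = 0.444
te_Catering order = (4 + 4·10 + 16)/6 = 60/6 = 10; σ²_Catering order = ((16−4)/6)² = 4.000
te_AV setup = (5 + 4·9 + 13)/6 = 54/6 = 9; σ²_AV setup = ((13−5)/6)² = 1.778
te_Stage build = (12 + 4·14 + 16)/6 = 84/6 = 14; σ²_Stage build = ((16−12)/6)² = 0.444
te_Marketing push = (5 + 4·8 + 23)/6 = 60/6 = 10; σ²_Marketing push = ((23−5)/6)² = 9.000
te_Ticketing = (1 + 4·5 + 21)/6 = 42/6 = 7; σ²_Ticketing = ((21−1)/6)² = 11.111
te_Staff briefing = (3 + 4·6 + 9)/6 = 36/6 = 6; σ²_Staff briefing = ((9−3)/6)² = 1.000
te_Rehearsal = (2 + 4·3 + 4)/6 = 18/6 = 3; σ²_Rehearsal = ((4−2)/6)² = 0.111
te_Signage = (3 + 4·5 + 7)/6 = 30/6 = 5; σ²_Signage = ((7−3)/6)² = 0.444

Forward pass:
ES_Vendor contracts = 0; EF_Vendor contracts = 6
ES_Permits = 0; EF_Permits = 8
ES_Catering order = 0; EF_Catering order = 10
ES_AV setup = 0; EF_AV setup = 9
ES_Stage build = max(EF_Permits=8, EF_Catering order=10) = 10; EF_Stage build = 10+14 = 24
ES_Marketing push = 10; EF_Marketing push = 10+10 = 20
ES_Ticketing = 20; EF_Ticketing = 20+7 = 27
ES_Staff briefing = max(EF_Vendor contracts=6, EF_Catering order=10) = 10; EF_Staff briefing = 10+6 = 16
ES_Rehearsal = max(EF_Catering order=10, EF_AV setup=9) = 10; EF_Rehearsal = 10+3 = 13
ES_Signage = max(EF_Stage build=24, EF_Ticketing=27, EF_Staff briefing=16, EF_Rehearsal=13) = 27; EF_Signage = 27+5 = 32
Expected project duration μ = 32 weeks. Critical path: Catering order → Marketing push → Ticketing → Signage.

Variance along critical path = 4.000 + 9.000 + 11.111 + 0.444 = 24.556; σ = √24.556 = 4.955 weeks.
Z = (37 − 32) / 4.955 = 1.009
P(T ≤ 37) = Φ(1.009) ≈ 0.844

0.844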